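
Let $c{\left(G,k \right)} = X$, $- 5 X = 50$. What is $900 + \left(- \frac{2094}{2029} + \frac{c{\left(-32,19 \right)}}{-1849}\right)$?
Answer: $\frac{3372607384}{3751621} \approx 898.97$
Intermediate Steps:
$X = -10$ ($X = \left(- \frac{1}{5}\right) 50 = -10$)
$c{\left(G,k \right)} = -10$
$900 + \left(- \frac{2094}{2029} + \frac{c{\left(-32,19 \right)}}{-1849}\right) = 900 - \left(- \frac{10}{1849} + \frac{2094}{2029}\right) = 900 - \frac{3851516}{3751621} = \frac{3372607384}{3751621}$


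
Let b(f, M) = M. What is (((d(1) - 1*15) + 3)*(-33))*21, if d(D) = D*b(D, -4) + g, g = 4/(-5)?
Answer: 58212/5 ≈ 11642.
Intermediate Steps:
g = -4/5 (g = 4*(-1/5) = -4/5 ≈ -0.80000)
d(D) = -4/5 - 4*D (d(D) = D*(-4) - 4/5 = -4*D - 4/5 = -4/5 - 4*D)
(((d(1) - 1*15) + 3)*(-33))*21 = ((((-4/5 - 4*1) - 1*15) + 3)*(-33))*21 = ((((-4/5 - 4) - 15) + 3)*(-33))*21 = (((-24/5 - 15) + 3)*(-33))*21 = ((-99/5 + 3)*(-33))*21 = -84/5*(-33)*21 = (2772/5)*21 = 58212/5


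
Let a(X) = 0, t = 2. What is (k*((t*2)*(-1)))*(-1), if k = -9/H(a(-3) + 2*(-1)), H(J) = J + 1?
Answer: 36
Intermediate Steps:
H(J) = 1 + J
k = 9 (k = -9/(1 + (0 + 2*(-1))) = -9/(1 + (0 - 2)) = -9/(1 - 2) = -9/(-1) = -9*(-1) = 9)
(k*((t*2)*(-1)))*(-1) = (9*((2*2)*(-1)))*(-1) = (9*(4*(-1)))*(-1) = (9*(-4))*(-1) = -36*(-1) = 36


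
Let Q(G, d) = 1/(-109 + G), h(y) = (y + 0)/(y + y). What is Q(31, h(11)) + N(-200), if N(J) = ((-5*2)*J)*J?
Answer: -31200001/78 ≈ -4.0000e+5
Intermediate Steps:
h(y) = ½ (h(y) = y/((2*y)) = y*(1/(2*y)) = ½)
N(J) = -10*J² (N(J) = (-10*J)*J = -10*J²)
Q(31, h(11)) + N(-200) = 1/(-109 + 31) - 10*(-200)² = 1/(-78) - 10*40000 = -1/78 - 400000 = -31200001/78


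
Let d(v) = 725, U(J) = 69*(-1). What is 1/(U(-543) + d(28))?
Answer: 1/656 ≈ 0.0015244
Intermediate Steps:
U(J) = -69
1/(U(-543) + d(28)) = 1/(-69 + 725) = 1/656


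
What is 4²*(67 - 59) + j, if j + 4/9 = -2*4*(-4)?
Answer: 1436/9 ≈ 159.56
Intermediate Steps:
j = 284/9 (j = -4/9 - 2*4*(-4) = -4/9 - 8*(-4) = -4/9 + 32 = 284/9 ≈ 31.556)
4²*(67 - 59) + j = 4²*(67 - 59) + 284/9 = 16*8 + 284/9 = 128 + 284/9 = 1436/9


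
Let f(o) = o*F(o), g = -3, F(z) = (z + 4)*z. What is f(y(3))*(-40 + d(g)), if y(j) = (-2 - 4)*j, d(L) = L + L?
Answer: 208656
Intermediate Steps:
F(z) = z*(4 + z) (F(z) = (4 + z)*z = z*(4 + z))
d(L) = 2*L
y(j) = -6*j
f(o) = o²*(4 + o) (f(o) = o*(o*(4 + o)) = o²*(4 + o))
f(y(3))*(-40 + d(g)) = ((-6*3)²*(4 - 6*3))*(-40 + 2*(-3)) = ((-18)²*(4 - 18))*(-40 - 6) = (324*(-14))*(-46) = -4536*(-46) = 208656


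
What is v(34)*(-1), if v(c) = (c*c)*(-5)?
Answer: 5780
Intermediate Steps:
v(c) = -5*c**2 (v(c) = c**2*(-5) = -5*c**2)
v(34)*(-1) = -5*34**2*(-1) = -5*1156*(-1) = -5780*(-1) = 5780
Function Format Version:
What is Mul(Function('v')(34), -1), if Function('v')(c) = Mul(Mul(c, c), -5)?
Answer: 5780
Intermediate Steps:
Function('v')(c) = Mul(-5, Pow(c, 2)) (Function('v')(c) = Mul(Pow(c, 2), -5) = Mul(-5, Pow(c, 2)))
Mul(Function('v')(34), -1) = Mul(Mul(-5, Pow(34, 2)), -1) = Mul(Mul(-5, 1156), -1) = Mul(-5780, -1) = 5780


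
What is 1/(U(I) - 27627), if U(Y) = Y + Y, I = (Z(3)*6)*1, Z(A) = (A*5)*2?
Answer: -1/27267 ≈ -3.6674e-5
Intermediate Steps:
Z(A) = 10*A (Z(A) = (5*A)*2 = 10*A)
I = 180 (I = ((10*3)*6)*1 = (30*6)*1 = 180*1 = 180)
U(Y) = 2*Y
1/(U(I) - 27627) = 1/(2*180 - 27627) = 1/(360 - 27627) = 1/(-27267) = -1/27267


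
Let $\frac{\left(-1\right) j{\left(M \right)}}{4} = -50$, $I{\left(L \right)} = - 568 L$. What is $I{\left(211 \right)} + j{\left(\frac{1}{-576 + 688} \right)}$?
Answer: $-119648$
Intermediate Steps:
$j{\left(M \right)} = 200$ ($j{\left(M \right)} = \left(-4\right) \left(-50\right) = 200$)
$I{\left(211 \right)} + j{\left(\frac{1}{-576 + 688} \right)} = \left(-568\right) 211 + 200 = -119848 + 200 = -119648$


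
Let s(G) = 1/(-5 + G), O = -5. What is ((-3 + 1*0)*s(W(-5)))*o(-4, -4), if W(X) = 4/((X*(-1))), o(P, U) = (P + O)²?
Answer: 405/7 ≈ 57.857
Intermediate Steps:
o(P, U) = (-5 + P)² (o(P, U) = (P - 5)² = (-5 + P)²)
W(X) = -4/X (W(X) = 4/((-X)) = 4*(-1/X) = -4/X)
((-3 + 1*0)*s(W(-5)))*o(-4, -4) = ((-3 + 1*0)/(-5 - 4/(-5)))*(-5 - 4)² = ((-3 + 0)/(-5 - 4*(-⅕)))*(-9)² = -3/(-5 + ⅘)*81 = -3/(-21/5)*81 = -3*(-5/21)*81 = (5/7)*81 = 405/7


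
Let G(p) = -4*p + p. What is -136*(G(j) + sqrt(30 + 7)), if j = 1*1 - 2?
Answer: -408 - 136*sqrt(37) ≈ -1235.3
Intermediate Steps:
j = -1 (j = 1 - 2 = -1)
G(p) = -3*p
-136*(G(j) + sqrt(30 + 7)) = -136*(-3*(-1) + sqrt(30 + 7)) = -136*(3 + sqrt(37)) = -408 - 136*sqrt(37)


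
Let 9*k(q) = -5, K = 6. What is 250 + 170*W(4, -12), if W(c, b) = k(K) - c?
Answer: -4720/9 ≈ -524.44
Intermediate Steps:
k(q) = -5/9 (k(q) = (⅑)*(-5) = -5/9)
W(c, b) = -5/9 - c
250 + 170*W(4, -12) = 250 + 170*(-5/9 - 1*4) = 250 + 170*(-5/9 - 4) = 250 + 170*(-41/9) = 250 - 6970/9 = -4720/9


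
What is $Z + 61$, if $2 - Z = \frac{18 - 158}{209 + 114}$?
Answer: $\frac{20489}{323} \approx 63.433$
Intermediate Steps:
$Z = \frac{786}{323}$ ($Z = 2 - \frac{18 - 158}{209 + 114} = 2 - - \frac{140}{323} = 2 + \frac{140}{323} = \frac{786}{323} \approx 2.4334$)
$Z + 61 = \frac{786}{323} + 61 = \frac{20489}{323}$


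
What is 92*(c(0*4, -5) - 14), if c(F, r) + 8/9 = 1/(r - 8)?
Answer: -161092/117 ≈ -1376.9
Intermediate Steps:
c(F, r) = -8/9 + 1/(-8 + r) (c(F, r) = -8/9 + 1/(r - 8) = -8/9 + 1/(-8 + r))
92*(c(0*4, -5) - 14) = 92*((73 - 8*(-5))/(9*(-8 - 5)) - 14) = 92*((1/9)*(73 + 40)/(-13) - 14) = 92*((1/9)*(-1/13)*113 - 14) = 92*(-113/117 - 14) = 92*(-1751/117) = -161092/117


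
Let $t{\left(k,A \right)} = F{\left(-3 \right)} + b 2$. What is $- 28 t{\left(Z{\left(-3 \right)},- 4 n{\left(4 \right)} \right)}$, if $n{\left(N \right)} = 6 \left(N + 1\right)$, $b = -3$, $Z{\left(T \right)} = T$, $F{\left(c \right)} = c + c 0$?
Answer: $252$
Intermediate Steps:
$F{\left(c \right)} = c$ ($F{\left(c \right)} = c + 0 = c$)
$n{\left(N \right)} = 6 + 6 N$ ($n{\left(N \right)} = 6 \left(1 + N\right) = 6 + 6 N$)
$t{\left(k,A \right)} = -9$ ($t{\left(k,A \right)} = -3 - 6 = -9$)
$- 28 t{\left(Z{\left(-3 \right)},- 4 n{\left(4 \right)} \right)} = \left(-28\right) \left(-9\right) = 252$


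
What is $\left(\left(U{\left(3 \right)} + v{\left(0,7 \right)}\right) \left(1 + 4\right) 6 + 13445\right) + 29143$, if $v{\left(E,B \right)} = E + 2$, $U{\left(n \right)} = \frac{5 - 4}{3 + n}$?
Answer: $42653$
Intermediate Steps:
$U{\left(n \right)} = \frac{1}{3 + n}$ ($U{\left(n \right)} = 1 \frac{1}{3 + n} = \frac{1}{3 + n}$)
$v{\left(E,B \right)} = 2 + E$
$\left(\left(U{\left(3 \right)} + v{\left(0,7 \right)}\right) \left(1 + 4\right) 6 + 13445\right) + 29143 = \left(\left(\frac{1}{3 + 3} + \left(2 + 0\right)\right) \left(1 + 4\right) 6 + 13445\right) + 29143 = \left(\left(\frac{1}{6} + 2\right) 5 \cdot 6 + 13445\right) + 29143 = \left(\left(\frac{1}{6} + 2\right) 30 + 13445\right) + 29143 = \left(\frac{13}{6} \cdot 30 + 13445\right) + 29143 = \left(65 + 13445\right) + 29143 = 13510 + 29143 = 42653$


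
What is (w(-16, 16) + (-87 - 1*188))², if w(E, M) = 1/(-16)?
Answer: 19368801/256 ≈ 75659.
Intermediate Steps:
w(E, M) = -1/16 (w(E, M) = 1*(-1/16) = -1/16)
(w(-16, 16) + (-87 - 1*188))² = (-1/16 + (-87 - 1*188))² = (-1/16 + (-87 - 188))² = (-1/16 - 275)² = (-4401/16)² = 19368801/256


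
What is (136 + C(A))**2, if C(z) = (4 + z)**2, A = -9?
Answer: 25921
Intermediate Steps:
(136 + C(A))**2 = (136 + (4 - 9)**2)**2 = (136 + (-5)**2)**2 = (136 + 25)**2 = 161**2 = 25921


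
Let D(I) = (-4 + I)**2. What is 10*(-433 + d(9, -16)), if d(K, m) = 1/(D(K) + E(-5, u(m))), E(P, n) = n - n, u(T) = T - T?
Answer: -21648/5 ≈ -4329.6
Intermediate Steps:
u(T) = 0
E(P, n) = 0
d(K, m) = (-4 + K)**(-2) (d(K, m) = 1/((-4 + K)**2 + 0) = 1/((-4 + K)**2) = (-4 + K)**(-2))
10*(-433 + d(9, -16)) = 10*(-433 + (-4 + 9)**(-2)) = 10*(-433 + 5**(-2)) = 10*(-433 + 1/25) = 10*(-10824/25) = -21648/5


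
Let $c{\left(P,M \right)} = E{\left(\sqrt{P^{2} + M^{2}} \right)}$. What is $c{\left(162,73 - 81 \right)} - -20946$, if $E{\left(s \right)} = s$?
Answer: $20946 + 2 \sqrt{6577} \approx 21108.0$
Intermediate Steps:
$c{\left(P,M \right)} = \sqrt{M^{2} + P^{2}}$ ($c{\left(P,M \right)} = \sqrt{P^{2} + M^{2}} = \sqrt{M^{2} + P^{2}}$)
$c{\left(162,73 - 81 \right)} - -20946 = \sqrt{\left(73 - 81\right)^{2} + 162^{2}} - -20946 = \sqrt{\left(-8\right)^{2} + 26244} + 20946 = \sqrt{64 + 26244} + 20946 = \sqrt{26308} + 20946 = 2 \sqrt{6577} + 20946 = 20946 + 2 \sqrt{6577}$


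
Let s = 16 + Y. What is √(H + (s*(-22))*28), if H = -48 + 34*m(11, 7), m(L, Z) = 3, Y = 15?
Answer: I*√19042 ≈ 137.99*I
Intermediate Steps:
s = 31 (s = 16 + 15 = 31)
H = 54 (H = -48 + 34*3 = -48 + 102 = 54)
√(H + (s*(-22))*28) = √(54 + (31*(-22))*28) = √(54 - 682*28) = √(54 - 19096) = √(-19042) = I*√19042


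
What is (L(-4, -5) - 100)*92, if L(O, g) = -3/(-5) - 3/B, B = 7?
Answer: -321448/35 ≈ -9184.2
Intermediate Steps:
L(O, g) = 6/35 (L(O, g) = -3/(-5) - 3/7 = -3*(-1/5) - 3*1/7 = 3/5 - 3/7 = 6/35)
(L(-4, -5) - 100)*92 = (6/35 - 100)*92 = -3494/35*92 = -321448/35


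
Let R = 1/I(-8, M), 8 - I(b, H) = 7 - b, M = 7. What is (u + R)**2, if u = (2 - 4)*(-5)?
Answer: 4761/49 ≈ 97.163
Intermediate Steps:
I(b, H) = 1 + b (I(b, H) = 8 - (7 - b) = 8 + (-7 + b) = 1 + b)
R = -1/7 (R = 1/(1 - 8) = 1/(-7) = -1/7 ≈ -0.14286)
u = 10 (u = -2*(-5) = 10)
(u + R)**2 = (10 - 1/7)**2 = (69/7)**2 = 4761/49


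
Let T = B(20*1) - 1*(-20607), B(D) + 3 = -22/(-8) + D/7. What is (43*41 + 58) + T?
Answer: 628057/28 ≈ 22431.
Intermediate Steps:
B(D) = -¼ + D/7 (B(D) = -3 + (-22/(-8) + D/7) = -3 + (-22*(-⅛) + D*(⅐)) = -3 + (11/4 + D/7) = -¼ + D/7)
T = 577069/28 (T = (-¼ + (20*1)/7) - 1*(-20607) = (-¼ + (⅐)*20) + 20607 = (-¼ + 20/7) + 20607 = 73/28 + 20607 = 577069/28 ≈ 20610.)
(43*41 + 58) + T = (43*41 + 58) + 577069/28 = (1763 + 58) + 577069/28 = 1821 + 577069/28 = 628057/28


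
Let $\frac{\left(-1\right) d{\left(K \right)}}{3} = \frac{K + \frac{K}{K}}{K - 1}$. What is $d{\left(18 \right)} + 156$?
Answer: $\frac{2595}{17} \approx 152.65$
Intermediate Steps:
$d{\left(K \right)} = - \frac{3 \left(1 + K\right)}{-1 + K}$ ($d{\left(K \right)} = - 3 \frac{K + \frac{K}{K}}{K - 1} = - 3 \frac{K + 1}{-1 + K} = - 3 \frac{1 + K}{-1 + K} = - \frac{3 \left(1 + K\right)}{-1 + K}$)
$d{\left(18 \right)} + 156 = \frac{3 \left(-1 - 18\right)}{-1 + 18} + 156 = \frac{3 \left(-1 - 18\right)}{17} + 156 = 3 \cdot \frac{1}{17} \left(-19\right) + 156 = - \frac{57}{17} + 156 = \frac{2595}{17}$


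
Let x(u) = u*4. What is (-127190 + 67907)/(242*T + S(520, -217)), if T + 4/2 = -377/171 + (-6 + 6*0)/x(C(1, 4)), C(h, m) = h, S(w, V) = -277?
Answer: 10137393/283438 ≈ 35.766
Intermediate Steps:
x(u) = 4*u
T = -1951/342 (T = -2 + (-377/171 + (-6 + 6*0)/((4*1))) = -2 + (-377*1/171 + (-6 + 0)/4) = -2 + (-377/171 - 6*¼) = -2 + (-377/171 - 3/2) = -2 - 1267/342 = -1951/342 ≈ -5.7047)
(-127190 + 67907)/(242*T + S(520, -217)) = (-127190 + 67907)/(242*(-1951/342) - 277) = -59283/(-236071/171 - 277) = -59283/(-283438/171) = -59283*(-171/283438) = 10137393/283438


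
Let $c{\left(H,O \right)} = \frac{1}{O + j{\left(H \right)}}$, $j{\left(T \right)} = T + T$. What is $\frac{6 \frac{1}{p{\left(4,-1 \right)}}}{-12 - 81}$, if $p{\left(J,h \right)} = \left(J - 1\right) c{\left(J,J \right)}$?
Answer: $- \frac{8}{31} \approx -0.25806$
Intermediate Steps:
$j{\left(T \right)} = 2 T$
$c{\left(H,O \right)} = \frac{1}{O + 2 H}$
$p{\left(J,h \right)} = \frac{-1 + J}{3 J}$ ($p{\left(J,h \right)} = \frac{J - 1}{J + 2 J} = \frac{-1 + J}{3 J}$)
$\frac{6 \frac{1}{p{\left(4,-1 \right)}}}{-12 - 81} = \frac{6 \frac{1}{\frac{1}{3} \cdot \frac{1}{4} \left(-1 + 4\right)}}{-12 - 81} = \frac{6 \frac{1}{\frac{1}{3} \cdot \frac{1}{4} \cdot 3}}{-93} = 6 \frac{1}{\frac{1}{4}} \left(- \frac{1}{93}\right) = 6 \cdot 4 \left(- \frac{1}{93}\right) = 24 \left(- \frac{1}{93}\right) = - \frac{8}{31}$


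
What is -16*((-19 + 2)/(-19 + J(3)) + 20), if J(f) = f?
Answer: -337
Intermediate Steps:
-16*((-19 + 2)/(-19 + J(3)) + 20) = -16*((-19 + 2)/(-19 + 3) + 20) = -16*(-17/(-16) + 20) = -16*(-17*(-1/16) + 20) = -16*(17/16 + 20) = -16*337/16 = -337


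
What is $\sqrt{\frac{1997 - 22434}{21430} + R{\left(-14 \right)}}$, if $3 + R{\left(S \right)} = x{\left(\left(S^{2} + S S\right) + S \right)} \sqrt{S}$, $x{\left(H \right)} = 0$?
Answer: $\frac{i \sqrt{1815699610}}{21430} \approx 1.9884 i$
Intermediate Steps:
$R{\left(S \right)} = -3$ ($R{\left(S \right)} = -3 + 0 \sqrt{S} = -3 + 0 = -3$)
$\sqrt{\frac{1997 - 22434}{21430} + R{\left(-14 \right)}} = \sqrt{\frac{1997 - 22434}{21430} - 3} = \sqrt{\left(-20437\right) \frac{1}{21430} - 3} = \sqrt{- \frac{20437}{21430} - 3} = \sqrt{- \frac{84727}{21430}} = \frac{i \sqrt{1815699610}}{21430}$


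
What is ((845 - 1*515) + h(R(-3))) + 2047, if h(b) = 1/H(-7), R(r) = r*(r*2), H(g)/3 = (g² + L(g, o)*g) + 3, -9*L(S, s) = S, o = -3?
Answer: 995966/419 ≈ 2377.0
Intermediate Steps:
L(S, s) = -S/9
H(g) = 9 + 8*g²/3 (H(g) = 3*((g² + (-g/9)*g) + 3) = 3*((g² - g²/9) + 3) = 3*(8*g²/9 + 3) = 3*(3 + 8*g²/9) = 9 + 8*g²/3)
R(r) = 2*r² (R(r) = r*(2*r) = 2*r²)
h(b) = 3/419 (h(b) = 1/(9 + (8/3)*(-7)²) = 1/(9 + (8/3)*49) = 1/(9 + 392/3) = 1/(419/3) = 3/419)
((845 - 1*515) + h(R(-3))) + 2047 = ((845 - 1*515) + 3/419) + 2047 = ((845 - 515) + 3/419) + 2047 = (330 + 3/419) + 2047 = 138273/419 + 2047 = 995966/419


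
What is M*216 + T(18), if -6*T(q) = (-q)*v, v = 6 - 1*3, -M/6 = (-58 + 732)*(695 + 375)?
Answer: -934649271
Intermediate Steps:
M = -4327080 (M = -6*(-58 + 732)*(695 + 375) = -4044*1070 = -6*721180 = -4327080)
v = 3 (v = 6 - 3 = 3)
T(q) = q/2 (T(q) = -(-q)*3/6 = -(-1)*q/2 = q/2)
M*216 + T(18) = -4327080*216 + (½)*18 = -934649280 + 9 = -934649271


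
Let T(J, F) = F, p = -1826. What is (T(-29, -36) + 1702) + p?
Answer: -160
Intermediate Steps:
(T(-29, -36) + 1702) + p = (-36 + 1702) - 1826 = 1666 - 1826 = -160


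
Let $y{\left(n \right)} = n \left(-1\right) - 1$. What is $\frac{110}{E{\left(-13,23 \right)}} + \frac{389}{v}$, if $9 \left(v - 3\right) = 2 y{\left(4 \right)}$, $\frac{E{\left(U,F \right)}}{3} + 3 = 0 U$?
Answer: $\frac{29639}{153} \approx 193.72$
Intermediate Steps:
$E{\left(U,F \right)} = -9$ ($E{\left(U,F \right)} = -9 + 3 \cdot 0 U = -9 + 3 \cdot 0 = -9 + 0 = -9$)
$y{\left(n \right)} = -1 - n$ ($y{\left(n \right)} = - n - 1 = -1 - n$)
$v = \frac{17}{9}$ ($v = 3 + \frac{2 \left(-1 - 4\right)}{9} = 3 + \frac{2 \left(-5\right)}{9} = 3 + \frac{1}{9} \left(-10\right) = 3 - \frac{10}{9} = \frac{17}{9} \approx 1.8889$)
$\frac{110}{E{\left(-13,23 \right)}} + \frac{389}{v} = \frac{110}{-9} + \frac{389}{\frac{17}{9}} = 110 \left(- \frac{1}{9}\right) + 389 \cdot \frac{9}{17} = - \frac{110}{9} + \frac{3501}{17} = \frac{29639}{153}$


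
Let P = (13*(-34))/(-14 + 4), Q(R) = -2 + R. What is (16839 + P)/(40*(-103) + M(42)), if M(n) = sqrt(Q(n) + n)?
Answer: -34779392/8487159 - 42208*sqrt(82)/42435795 ≈ -4.1069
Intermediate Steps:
M(n) = sqrt(-2 + 2*n) (M(n) = sqrt((-2 + n) + n) = sqrt(-2 + 2*n))
P = 221/5 (P = -442/(-10) = -442*(-1/10) = 221/5 ≈ 44.200)
(16839 + P)/(40*(-103) + M(42)) = (16839 + 221/5)/(40*(-103) + sqrt(-2 + 2*42)) = 84416/(5*(-4120 + sqrt(-2 + 84))) = 84416/(5*(-4120 + sqrt(82)))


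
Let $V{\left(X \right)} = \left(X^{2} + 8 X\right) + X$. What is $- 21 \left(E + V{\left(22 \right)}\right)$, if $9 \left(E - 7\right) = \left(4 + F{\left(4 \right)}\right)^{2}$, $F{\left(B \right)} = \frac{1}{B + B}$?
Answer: $- \frac{928557}{64} \approx -14509.0$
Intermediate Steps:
$F{\left(B \right)} = \frac{1}{2 B}$
$E = \frac{569}{64}$ ($E = 7 + \frac{\left(4 + \frac{1}{2 \cdot 4}\right)^{2}}{9} = 7 + \frac{\left(4 + \frac{1}{2} \cdot \frac{1}{4}\right)^{2}}{9} = 7 + \frac{\left(4 + \frac{1}{8}\right)^{2}}{9} = 7 + \frac{\left(\frac{33}{8}\right)^{2}}{9} = 7 + \frac{1}{9} \cdot \frac{1089}{64} = 7 + \frac{121}{64} = \frac{569}{64} \approx 8.8906$)
$V{\left(X \right)} = X^{2} + 9 X$
$- 21 \left(E + V{\left(22 \right)}\right) = - 21 \left(\frac{569}{64} + 22 \left(9 + 22\right)\right) = - 21 \left(\frac{569}{64} + 22 \cdot 31\right) = - 21 \left(\frac{569}{64} + 682\right) = \left(-21\right) \frac{44217}{64} = - \frac{928557}{64}$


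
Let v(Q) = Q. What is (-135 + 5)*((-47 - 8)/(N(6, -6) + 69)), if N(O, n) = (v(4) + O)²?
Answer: 550/13 ≈ 42.308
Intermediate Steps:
N(O, n) = (4 + O)²
(-135 + 5)*((-47 - 8)/(N(6, -6) + 69)) = (-135 + 5)*((-47 - 8)/((4 + 6)² + 69)) = -(-7150)/(10² + 69) = -(-7150)/(100 + 69) = -(-7150)/169 = -130*(-55/169) = 550/13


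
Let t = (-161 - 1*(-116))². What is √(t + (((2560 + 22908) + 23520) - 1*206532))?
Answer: I*√155519 ≈ 394.36*I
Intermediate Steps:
t = 2025 (t = (-161 + 116)² = (-45)² = 2025)
√(t + (((2560 + 22908) + 23520) - 1*206532)) = √(2025 + (((2560 + 22908) + 23520) - 1*206532)) = √(2025 + ((25468 + 23520) - 206532)) = √(2025 + (48988 - 206532)) = √(2025 - 157544) = √(-155519) = I*√155519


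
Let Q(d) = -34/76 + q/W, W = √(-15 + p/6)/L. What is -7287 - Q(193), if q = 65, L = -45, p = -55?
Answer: -276889/38 - 585*I*√870/29 ≈ -7286.6 - 595.0*I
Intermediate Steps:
W = -I*√870/270 (W = √(-15 - 55/6)/(-45) = √(-15 - 55*⅙)*(-1/45) = √(-15 - 55/6)*(-1/45) = √(-145/6)*(-1/45) = (I*√870/6)*(-1/45) = -I*√870/270 ≈ -0.10924*I)
Q(d) = -17/38 + 585*I*√870/29 (Q(d) = -34/76 + 65/((-I*√870/270)) = -34*1/76 + 65*(9*I*√870/29) = -17/38 + 585*I*√870/29)
-7287 - Q(193) = -7287 - (-17/38 + 585*I*√870/29) = -7287 + (17/38 - 585*I*√870/29) = -276889/38 - 585*I*√870/29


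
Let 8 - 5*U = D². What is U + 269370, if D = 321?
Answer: 1243817/5 ≈ 2.4876e+5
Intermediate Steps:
U = -103033/5 (U = 8/5 - ⅕*321² = 8/5 - ⅕*103041 = 8/5 - 103041/5 = -103033/5 ≈ -20607.)
U + 269370 = -103033/5 + 269370 = 1243817/5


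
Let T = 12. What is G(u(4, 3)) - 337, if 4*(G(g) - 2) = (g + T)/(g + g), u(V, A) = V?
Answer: -669/2 ≈ -334.50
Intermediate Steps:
G(g) = 2 + (12 + g)/(8*g) (G(g) = 2 + ((g + 12)/(g + g))/4 = 2 + ((12 + g)/((2*g)))/4 = 2 + ((12 + g)*(1/(2*g)))/4 = 2 + ((12 + g)/(2*g))/4 = 2 + (12 + g)/(8*g))
G(u(4, 3)) - 337 = (⅛)*(12 + 17*4)/4 - 337 = (⅛)*(¼)*(12 + 68) - 337 = (⅛)*(¼)*80 - 337 = 5/2 - 337 = -669/2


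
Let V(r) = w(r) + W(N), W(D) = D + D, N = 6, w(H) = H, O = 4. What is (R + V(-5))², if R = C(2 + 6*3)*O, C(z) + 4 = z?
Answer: 5041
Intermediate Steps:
C(z) = -4 + z
W(D) = 2*D
R = 64 (R = (-4 + (2 + 6*3))*4 = (-4 + (2 + 18))*4 = (-4 + 20)*4 = 16*4 = 64)
V(r) = 12 + r (V(r) = r + 2*6 = r + 12 = 12 + r)
(R + V(-5))² = (64 + (12 - 5))² = (64 + 7)² = 71² = 5041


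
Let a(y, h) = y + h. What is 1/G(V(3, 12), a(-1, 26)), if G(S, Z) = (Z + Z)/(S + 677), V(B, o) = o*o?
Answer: 821/50 ≈ 16.420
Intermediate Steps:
V(B, o) = o²
a(y, h) = h + y
G(S, Z) = 2*Z/(677 + S) (G(S, Z) = (2*Z)/(677 + S) = 2*Z/(677 + S))
1/G(V(3, 12), a(-1, 26)) = 1/(2*(26 - 1)/(677 + 12²)) = 1/(2*25/(677 + 144)) = 1/(2*25/821) = 1/(2*25*(1/821)) = 1/(50/821) = 821/50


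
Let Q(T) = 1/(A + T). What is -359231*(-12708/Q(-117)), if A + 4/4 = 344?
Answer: 1031714305848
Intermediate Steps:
A = 343 (A = -1 + 344 = 343)
Q(T) = 1/(343 + T)
-359231*(-12708/Q(-117)) = -359231/(1/((343 - 117)*((1412*(-9))))) = -359231/(1/(226*(-12708))) = -359231/((1/226)*(-1/12708)) = -359231/(-1/2872008) = -359231*(-2872008) = 1031714305848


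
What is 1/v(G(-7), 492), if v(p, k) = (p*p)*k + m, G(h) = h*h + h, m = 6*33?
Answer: 1/868086 ≈ 1.1520e-6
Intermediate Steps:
m = 198
G(h) = h + h**2 (G(h) = h**2 + h = h + h**2)
v(p, k) = 198 + k*p**2 (v(p, k) = (p*p)*k + 198 = p**2*k + 198 = k*p**2 + 198 = 198 + k*p**2)
1/v(G(-7), 492) = 1/(198 + 492*(-7*(1 - 7))**2) = 1/(198 + 492*(-7*(-6))**2) = 1/(198 + 492*42**2) = 1/(198 + 492*1764) = 1/(198 + 867888) = 1/868086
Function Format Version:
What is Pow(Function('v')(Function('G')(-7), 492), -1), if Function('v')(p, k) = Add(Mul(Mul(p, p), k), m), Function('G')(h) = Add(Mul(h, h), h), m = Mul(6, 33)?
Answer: Rational(1, 868086) ≈ 1.1520e-6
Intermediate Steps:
m = 198
Function('G')(h) = Add(h, Pow(h, 2)) (Function('G')(h) = Add(Pow(h, 2), h) = Add(h, Pow(h, 2)))
Function('v')(p, k) = Add(198, Mul(k, Pow(p, 2))) (Function('v')(p, k) = Add(Mul(Mul(p, p), k), 198) = Add(Mul(Pow(p, 2), k), 198) = Add(Mul(k, Pow(p, 2)), 198) = Add(198, Mul(k, Pow(p, 2))))
Pow(Function('v')(Function('G')(-7), 492), -1) = Pow(Add(198, Mul(492, Pow(Mul(-7, Add(1, -7)), 2))), -1) = Pow(Add(198, Mul(492, Pow(Mul(-7, -6), 2))), -1) = Pow(Add(198, Mul(492, Pow(42, 2))), -1) = Pow(Add(198, Mul(492, 1764)), -1) = Pow(Add(198, 867888), -1) = Pow(868086, -1) = Rational(1, 868086)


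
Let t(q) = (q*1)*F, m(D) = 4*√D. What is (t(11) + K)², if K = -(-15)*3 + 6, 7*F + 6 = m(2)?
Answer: 88553/49 + 25608*√2/49 ≈ 2546.3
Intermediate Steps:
F = -6/7 + 4*√2/7 (F = -6/7 + (4*√2)/7 = -6/7 + 4*√2/7 ≈ -0.049021)
K = 51 (K = -3*(-15) + 6 = 45 + 6 = 51)
t(q) = q*(-6/7 + 4*√2/7) (t(q) = (q*1)*(-6/7 + 4*√2/7) = q*(-6/7 + 4*√2/7))
(t(11) + K)² = ((2/7)*11*(-3 + 2*√2) + 51)² = ((-66/7 + 44*√2/7) + 51)² = (291/7 + 44*√2/7)²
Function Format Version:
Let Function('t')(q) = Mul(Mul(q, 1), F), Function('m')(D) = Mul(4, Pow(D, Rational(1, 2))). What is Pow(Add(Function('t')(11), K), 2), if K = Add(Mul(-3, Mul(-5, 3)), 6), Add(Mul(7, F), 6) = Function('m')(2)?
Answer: Add(Rational(88553, 49), Mul(Rational(25608, 49), Pow(2, Rational(1, 2)))) ≈ 2546.3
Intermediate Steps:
F = Add(Rational(-6, 7), Mul(Rational(4, 7), Pow(2, Rational(1, 2)))) (F = Add(Rational(-6, 7), Mul(Rational(1, 7), Mul(4, Pow(2, Rational(1, 2))))) = Add(Rational(-6, 7), Mul(Rational(4, 7), Pow(2, Rational(1, 2)))) ≈ -0.049021)
K = 51 (K = Add(Mul(-3, -15), 6) = Add(45, 6) = 51)
Function('t')(q) = Mul(q, Add(Rational(-6, 7), Mul(Rational(4, 7), Pow(2, Rational(1, 2))))) (Function('t')(q) = Mul(Mul(q, 1), Add(Rational(-6, 7), Mul(Rational(4, 7), Pow(2, Rational(1, 2))))) = Mul(q, Add(Rational(-6, 7), Mul(Rational(4, 7), Pow(2, Rational(1, 2))))))
Pow(Add(Function('t')(11), K), 2) = Pow(Add(Mul(Rational(2, 7), 11, Add(-3, Mul(2, Pow(2, Rational(1, 2))))), 51), 2) = Pow(Add(Add(Rational(-66, 7), Mul(Rational(44, 7), Pow(2, Rational(1, 2)))), 51), 2) = Pow(Add(Rational(291, 7), Mul(Rational(44, 7), Pow(2, Rational(1, 2)))), 2)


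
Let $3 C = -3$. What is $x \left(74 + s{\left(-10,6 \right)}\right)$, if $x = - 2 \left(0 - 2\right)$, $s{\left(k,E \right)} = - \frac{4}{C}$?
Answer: $312$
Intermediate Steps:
$C = -1$ ($C = \frac{1}{3} \left(-3\right) = -1$)
$s{\left(k,E \right)} = 4$ ($s{\left(k,E \right)} = - \frac{4}{-1} = \left(-4\right) \left(-1\right) = 4$)
$x = 4$ ($x = \left(-2\right) \left(-2\right) = 4$)
$x \left(74 + s{\left(-10,6 \right)}\right) = 4 \left(74 + 4\right) = 4 \cdot 78 = 312$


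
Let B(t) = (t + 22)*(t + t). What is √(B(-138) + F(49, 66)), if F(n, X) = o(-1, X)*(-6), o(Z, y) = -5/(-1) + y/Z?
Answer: 3*√3598 ≈ 179.95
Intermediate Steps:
o(Z, y) = 5 + y/Z (o(Z, y) = -5*(-1) + y/Z = 5 + y/Z)
B(t) = 2*t*(22 + t) (B(t) = (22 + t)*(2*t) = 2*t*(22 + t))
F(n, X) = -30 + 6*X (F(n, X) = (5 + X/(-1))*(-6) = (5 + X*(-1))*(-6) = (5 - X)*(-6) = -30 + 6*X)
√(B(-138) + F(49, 66)) = √(2*(-138)*(22 - 138) + (-30 + 6*66)) = √(2*(-138)*(-116) + (-30 + 396)) = √(32016 + 366) = √32382 = 3*√3598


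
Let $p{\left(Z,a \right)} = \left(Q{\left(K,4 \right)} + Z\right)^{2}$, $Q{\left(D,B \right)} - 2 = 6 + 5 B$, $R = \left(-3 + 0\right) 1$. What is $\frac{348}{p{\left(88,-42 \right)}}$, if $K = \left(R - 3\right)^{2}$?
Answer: $\frac{3}{116} \approx 0.025862$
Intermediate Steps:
$R = -3$ ($R = \left(-3\right) 1 = -3$)
$K = 36$ ($K = \left(-3 - 3\right)^{2} = \left(-6\right)^{2} = 36$)
$Q{\left(D,B \right)} = 8 + 5 B$ ($Q{\left(D,B \right)} = 2 + \left(6 + 5 B\right) = 8 + 5 B$)
$p{\left(Z,a \right)} = \left(28 + Z\right)^{2}$ ($p{\left(Z,a \right)} = \left(\left(8 + 5 \cdot 4\right) + Z\right)^{2} = \left(\left(8 + 20\right) + Z\right)^{2} = \left(28 + Z\right)^{2}$)
$\frac{348}{p{\left(88,-42 \right)}} = \frac{348}{\left(28 + 88\right)^{2}} = \frac{348}{116^{2}} = \frac{348}{13456} = 348 \cdot \frac{1}{13456} = \frac{3}{116}$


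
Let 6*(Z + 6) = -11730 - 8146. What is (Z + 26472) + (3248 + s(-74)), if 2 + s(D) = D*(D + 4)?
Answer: 94738/3 ≈ 31579.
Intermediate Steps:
Z = -9956/3 (Z = -6 + (-11730 - 8146)/6 = -6 + (⅙)*(-19876) = -6 - 9938/3 = -9956/3 ≈ -3318.7)
s(D) = -2 + D*(4 + D) (s(D) = -2 + D*(D + 4) = -2 + D*(4 + D))
(Z + 26472) + (3248 + s(-74)) = (-9956/3 + 26472) + (3248 + (-2 + (-74)² + 4*(-74))) = 69460/3 + (3248 + (-2 + 5476 - 296)) = 69460/3 + (3248 + 5178) = 69460/3 + 8426 = 94738/3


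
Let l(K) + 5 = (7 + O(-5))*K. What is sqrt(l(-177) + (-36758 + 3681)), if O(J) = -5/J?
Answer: I*sqrt(34498) ≈ 185.74*I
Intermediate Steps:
l(K) = -5 + 8*K (l(K) = -5 + (7 - 5/(-5))*K = -5 + (7 - 5*(-1/5))*K = -5 + (7 + 1)*K = -5 + 8*K)
sqrt(l(-177) + (-36758 + 3681)) = sqrt((-5 + 8*(-177)) + (-36758 + 3681)) = sqrt((-5 - 1416) - 33077) = sqrt(-1421 - 33077) = sqrt(-34498) = I*sqrt(34498)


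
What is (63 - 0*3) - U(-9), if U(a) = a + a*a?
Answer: -9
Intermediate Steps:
U(a) = a + a²
(63 - 0*3) - U(-9) = (63 - 0*3) - (-9)*(1 - 9) = (63 - 1*0) - (-9)*(-8) = (63 + 0) - 1*72 = 63 - 72 = -9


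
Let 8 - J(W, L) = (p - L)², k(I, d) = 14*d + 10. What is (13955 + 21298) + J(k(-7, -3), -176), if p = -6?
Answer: 6361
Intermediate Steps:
k(I, d) = 10 + 14*d
J(W, L) = 8 - (-6 - L)²
(13955 + 21298) + J(k(-7, -3), -176) = (13955 + 21298) + (8 - (6 - 176)²) = 35253 + (8 - 1*(-170)²) = 35253 + (8 - 1*28900) = 35253 + (8 - 28900) = 35253 - 28892 = 6361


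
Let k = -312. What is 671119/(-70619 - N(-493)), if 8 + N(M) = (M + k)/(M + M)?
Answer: -661723334/69623251 ≈ -9.5043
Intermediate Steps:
N(M) = -8 + (-312 + M)/(2*M) (N(M) = -8 + (M - 312)/(M + M) = -8 + (-312 + M)/((2*M)) = -8 + (-312 + M)*(1/(2*M)) = -8 + (-312 + M)/(2*M))
671119/(-70619 - N(-493)) = 671119/(-70619 - (-15/2 - 156/(-493))) = 671119/(-70619 - (-15/2 - 156*(-1/493))) = 671119/(-70619 - (-15/2 + 156/493)) = 671119/(-70619 - 1*(-7083/986)) = 671119/(-70619 + 7083/986) = 671119/(-69623251/986) = 671119*(-986/69623251) = -661723334/69623251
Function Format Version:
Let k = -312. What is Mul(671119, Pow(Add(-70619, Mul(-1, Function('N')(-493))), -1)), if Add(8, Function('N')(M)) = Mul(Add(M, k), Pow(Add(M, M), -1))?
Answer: Rational(-661723334, 69623251) ≈ -9.5043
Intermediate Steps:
Function('N')(M) = Add(-8, Mul(Rational(1, 2), Pow(M, -1), Add(-312, M))) (Function('N')(M) = Add(-8, Mul(Add(M, -312), Pow(Add(M, M), -1))) = Add(-8, Mul(Add(-312, M), Pow(Mul(2, M), -1))) = Add(-8, Mul(Add(-312, M), Mul(Rational(1, 2), Pow(M, -1)))) = Add(-8, Mul(Rational(1, 2), Pow(M, -1), Add(-312, M))))
Mul(671119, Pow(Add(-70619, Mul(-1, Function('N')(-493))), -1)) = Mul(671119, Pow(Add(-70619, Mul(-1, Add(Rational(-15, 2), Mul(-156, Pow(-493, -1))))), -1)) = Mul(671119, Pow(Add(-70619, Mul(-1, Add(Rational(-15, 2), Mul(-156, Rational(-1, 493))))), -1)) = Mul(671119, Pow(Add(-70619, Mul(-1, Add(Rational(-15, 2), Rational(156, 493)))), -1)) = Mul(671119, Pow(Add(-70619, Mul(-1, Rational(-7083, 986))), -1)) = Mul(671119, Pow(Add(-70619, Rational(7083, 986)), -1)) = Mul(671119, Pow(Rational(-69623251, 986), -1)) = Mul(671119, Rational(-986, 69623251)) = Rational(-661723334, 69623251)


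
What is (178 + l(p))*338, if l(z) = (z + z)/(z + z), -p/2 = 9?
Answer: 60502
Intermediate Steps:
p = -18 (p = -2*9 = -18)
l(z) = 1 (l(z) = (2*z)/((2*z)) = (2*z)*(1/(2*z)) = 1)
(178 + l(p))*338 = (178 + 1)*338 = 179*338 = 60502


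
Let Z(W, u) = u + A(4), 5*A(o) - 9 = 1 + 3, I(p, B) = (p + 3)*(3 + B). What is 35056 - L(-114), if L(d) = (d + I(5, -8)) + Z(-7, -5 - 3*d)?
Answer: 174352/5 ≈ 34870.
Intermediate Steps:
I(p, B) = (3 + B)*(3 + p) (I(p, B) = (3 + p)*(3 + B) = (3 + B)*(3 + p))
A(o) = 13/5 (A(o) = 9/5 + (1 + 3)/5 = 9/5 + (⅕)*4 = 9/5 + ⅘ = 13/5)
Z(W, u) = 13/5 + u (Z(W, u) = u + 13/5 = 13/5 + u)
L(d) = -212/5 - 2*d (L(d) = (d + (9 + 3*(-8) + 3*5 - 8*5)) + (13/5 + (-5 - 3*d)) = (d + (9 - 24 + 15 - 40)) + (-12/5 - 3*d) = (d - 40) + (-12/5 - 3*d) = (-40 + d) + (-12/5 - 3*d) = -212/5 - 2*d)
35056 - L(-114) = 35056 - (-212/5 - 2*(-114)) = 35056 - (-212/5 + 228) = 35056 - 1*928/5 = 35056 - 928/5 = 174352/5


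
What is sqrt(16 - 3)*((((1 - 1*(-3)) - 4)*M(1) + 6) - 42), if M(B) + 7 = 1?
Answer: -36*sqrt(13) ≈ -129.80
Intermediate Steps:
M(B) = -6 (M(B) = -7 + 1 = -6)
sqrt(16 - 3)*((((1 - 1*(-3)) - 4)*M(1) + 6) - 42) = sqrt(16 - 3)*((((1 - 1*(-3)) - 4)*(-6) + 6) - 42) = sqrt(13)*((((1 + 3) - 4)*(-6) + 6) - 42) = sqrt(13)*(((4 - 4)*(-6) + 6) - 42) = sqrt(13)*((0*(-6) + 6) - 42) = sqrt(13)*((0 + 6) - 42) = sqrt(13)*(6 - 42) = sqrt(13)*(-36) = -36*sqrt(13)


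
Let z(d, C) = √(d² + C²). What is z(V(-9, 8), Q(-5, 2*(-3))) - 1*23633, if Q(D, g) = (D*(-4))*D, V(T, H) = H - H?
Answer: -23533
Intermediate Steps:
V(T, H) = 0
Q(D, g) = -4*D² (Q(D, g) = (-4*D)*D = -4*D²)
z(d, C) = √(C² + d²)
z(V(-9, 8), Q(-5, 2*(-3))) - 1*23633 = √((-4*(-5)²)² + 0²) - 1*23633 = √((-4*25)² + 0) - 23633 = √((-100)² + 0) - 23633 = √(10000 + 0) - 23633 = √10000 - 23633 = 100 - 23633 = -23533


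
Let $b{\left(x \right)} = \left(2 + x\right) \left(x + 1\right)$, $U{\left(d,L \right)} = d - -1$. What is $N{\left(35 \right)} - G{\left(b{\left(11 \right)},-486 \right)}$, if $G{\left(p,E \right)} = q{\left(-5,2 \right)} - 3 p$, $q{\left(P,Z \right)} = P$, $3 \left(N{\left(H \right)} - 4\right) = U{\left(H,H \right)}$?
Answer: $489$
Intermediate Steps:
$U{\left(d,L \right)} = 1 + d$ ($U{\left(d,L \right)} = d + 1 = 1 + d$)
$N{\left(H \right)} = \frac{13}{3} + \frac{H}{3}$ ($N{\left(H \right)} = 4 + \frac{1 + H}{3} = 4 + \left(\frac{1}{3} + \frac{H}{3}\right) = \frac{13}{3} + \frac{H}{3}$)
$b{\left(x \right)} = \left(1 + x\right) \left(2 + x\right)$ ($b{\left(x \right)} = \left(2 + x\right) \left(1 + x\right) = \left(1 + x\right) \left(2 + x\right)$)
$G{\left(p,E \right)} = -5 - 3 p$
$N{\left(35 \right)} - G{\left(b{\left(11 \right)},-486 \right)} = \left(\frac{13}{3} + \frac{1}{3} \cdot 35\right) - \left(-5 - 3 \left(2 + 11^{2} + 3 \cdot 11\right)\right) = \left(\frac{13}{3} + \frac{35}{3}\right) - \left(-5 - 3 \left(2 + 121 + 33\right)\right) = 16 - \left(-5 - 468\right) = 16 - -473 = 16 + 473 = 489$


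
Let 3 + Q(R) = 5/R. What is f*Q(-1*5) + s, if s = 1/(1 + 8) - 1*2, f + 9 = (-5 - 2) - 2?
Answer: 631/9 ≈ 70.111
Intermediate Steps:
Q(R) = -3 + 5/R
f = -18 (f = -9 + ((-5 - 2) - 2) = -9 + (-7 - 2) = -9 - 9 = -18)
s = -17/9 (s = 1/9 - 2 = ⅑ - 2 = -17/9 ≈ -1.8889)
f*Q(-1*5) + s = -18*(-3 + 5/((-1*5))) - 17/9 = -18*(-3 + 5/(-5)) - 17/9 = -18*(-3 + 5*(-⅕)) - 17/9 = -18*(-3 - 1) - 17/9 = -18*(-4) - 17/9 = 72 - 17/9 = 631/9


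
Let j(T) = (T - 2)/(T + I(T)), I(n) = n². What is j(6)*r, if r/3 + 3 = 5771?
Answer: 1648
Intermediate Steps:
r = 17304 (r = -9 + 3*5771 = -9 + 17313 = 17304)
j(T) = (-2 + T)/(T + T²) (j(T) = (T - 2)/(T + T²) = (-2 + T)/(T + T²))
j(6)*r = ((-2 + 6)/(6*(1 + 6)))*17304 = ((⅙)*4/7)*17304 = ((⅙)*(⅐)*4)*17304 = (2/21)*17304 = 1648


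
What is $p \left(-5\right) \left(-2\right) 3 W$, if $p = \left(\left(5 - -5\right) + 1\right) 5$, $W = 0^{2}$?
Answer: $0$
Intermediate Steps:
$W = 0$
$p = 55$ ($p = \left(\left(5 + 5\right) + 1\right) 5 = \left(10 + 1\right) 5 = 11 \cdot 5 = 55$)
$p \left(-5\right) \left(-2\right) 3 W = 55 \left(-5\right) \left(-2\right) 3 \cdot 0 = 55 \cdot 10 \cdot 3 \cdot 0 = 55 \cdot 30 \cdot 0 = 1650 \cdot 0 = 0$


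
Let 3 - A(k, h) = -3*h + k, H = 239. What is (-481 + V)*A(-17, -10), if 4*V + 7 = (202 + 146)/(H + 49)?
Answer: 231575/48 ≈ 4824.5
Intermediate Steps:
V = -139/96 (V = -7/4 + ((202 + 146)/(239 + 49))/4 = -7/4 + (348/288)/4 = -7/4 + (348*(1/288))/4 = -7/4 + (¼)*(29/24) = -7/4 + 29/96 = -139/96 ≈ -1.4479)
A(k, h) = 3 - k + 3*h (A(k, h) = 3 - (-3*h + k) = 3 - (k - 3*h) = 3 + (-k + 3*h) = 3 - k + 3*h)
(-481 + V)*A(-17, -10) = (-481 - 139/96)*(3 - 1*(-17) + 3*(-10)) = -46315*(3 + 17 - 30)/96 = -46315/96*(-10) = 231575/48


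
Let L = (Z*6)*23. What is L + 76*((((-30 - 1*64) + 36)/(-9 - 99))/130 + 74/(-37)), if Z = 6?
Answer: 1186931/1755 ≈ 676.31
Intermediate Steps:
L = 828 (L = (6*6)*23 = 36*23 = 828)
L + 76*((((-30 - 1*64) + 36)/(-9 - 99))/130 + 74/(-37)) = 828 + 76*((((-30 - 1*64) + 36)/(-9 - 99))/130 + 74/(-37)) = 828 + 76*((((-30 - 64) + 36)/(-108))*(1/130) + 74*(-1/37)) = 828 + 76*(((-94 + 36)*(-1/108))*(1/130) - 2) = 828 + 76*(-58*(-1/108)*(1/130) - 2) = 828 + 76*((29/54)*(1/130) - 2) = 828 + 76*(29/7020 - 2) = 828 + 76*(-14011/7020) = 828 - 266209/1755 = 1186931/1755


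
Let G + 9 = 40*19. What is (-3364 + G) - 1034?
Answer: -3647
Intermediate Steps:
G = 751 (G = -9 + 40*19 = -9 + 760 = 751)
(-3364 + G) - 1034 = (-3364 + 751) - 1034 = -2613 - 1034 = -3647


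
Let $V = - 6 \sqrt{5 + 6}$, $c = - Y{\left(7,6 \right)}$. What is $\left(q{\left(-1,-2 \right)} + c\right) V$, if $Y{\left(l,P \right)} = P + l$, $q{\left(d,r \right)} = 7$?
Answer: $36 \sqrt{11} \approx 119.4$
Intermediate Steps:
$c = -13$ ($c = - (6 + 7) = \left(-1\right) 13 = -13$)
$V = - 6 \sqrt{11} \approx -19.9$
$\left(q{\left(-1,-2 \right)} + c\right) V = \left(7 - 13\right) \left(- 6 \sqrt{11}\right) = - 6 \left(- 6 \sqrt{11}\right) = 36 \sqrt{11}$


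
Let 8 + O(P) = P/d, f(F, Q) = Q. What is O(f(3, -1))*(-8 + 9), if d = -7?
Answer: -55/7 ≈ -7.8571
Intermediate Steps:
O(P) = -8 - P/7 (O(P) = -8 + P/(-7) = -8 + P*(-1/7) = -8 - P/7)
O(f(3, -1))*(-8 + 9) = (-8 - 1/7*(-1))*(-8 + 9) = (-8 + 1/7)*1 = -55/7*1 = -55/7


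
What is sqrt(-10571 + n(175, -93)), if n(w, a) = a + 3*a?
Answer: I*sqrt(10943) ≈ 104.61*I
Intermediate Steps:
n(w, a) = 4*a
sqrt(-10571 + n(175, -93)) = sqrt(-10571 + 4*(-93)) = sqrt(-10571 - 372) = sqrt(-10943) = I*sqrt(10943)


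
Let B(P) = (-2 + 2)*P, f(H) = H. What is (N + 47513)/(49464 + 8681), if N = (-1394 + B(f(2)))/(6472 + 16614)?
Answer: 32261286/39480455 ≈ 0.81715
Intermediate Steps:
B(P) = 0 (B(P) = 0*P = 0)
N = -41/679 (N = (-1394 + 0)/(6472 + 16614) = -1394/23086 = -1394*1/23086 = -41/679 ≈ -0.060383)
(N + 47513)/(49464 + 8681) = (-41/679 + 47513)/(49464 + 8681) = (32261286/679)/58145 = (32261286/679)*(1/58145) = 32261286/39480455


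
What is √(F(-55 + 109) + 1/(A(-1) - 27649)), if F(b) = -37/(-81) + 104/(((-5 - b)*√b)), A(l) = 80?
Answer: 2*√(24471088921177 - 5246623500183*√6)/14639139 ≈ 0.46570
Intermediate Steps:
F(b) = 37/81 + 104/(√b*(-5 - b)) (F(b) = -37*(-1/81) + 104/((√b*(-5 - b))) = 37/81 + 104*(1/(√b*(-5 - b))) = 37/81 + 104/(√b*(-5 - b)))
√(F(-55 + 109) + 1/(A(-1) - 27649)) = √((-8424 + 37*(-55 + 109)^(3/2) + 185*√(-55 + 109))/(81*√(-55 + 109)*(5 + (-55 + 109))) + 1/(80 - 27649)) = √((-8424 + 37*54^(3/2) + 185*√54)/(81*√54*(5 + 54)) + 1/(-27569)) = √((1/81)*(√6/18)*(-8424 + 37*(162*√6) + 185*(3*√6))/59 - 1/27569) = √((1/81)*(√6/18)*(1/59)*(-8424 + 5994*√6 + 555*√6) - 1/27569) = √((1/81)*(√6/18)*(1/59)*(-8424 + 6549*√6) - 1/27569) = √(√6*(-8424 + 6549*√6)/86022 - 1/27569) = √(-1/27569 + √6*(-8424 + 6549*√6)/86022)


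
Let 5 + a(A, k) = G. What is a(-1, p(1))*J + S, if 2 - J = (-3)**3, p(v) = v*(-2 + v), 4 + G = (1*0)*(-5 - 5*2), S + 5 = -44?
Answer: -310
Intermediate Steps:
S = -49 (S = -5 - 44 = -49)
G = -4 (G = -4 + (1*0)*(-5 - 5*2) = -4 + 0*(-5 - 10) = -4 + 0*(-15) = -4 + 0 = -4)
a(A, k) = -9 (a(A, k) = -5 - 4 = -9)
J = 29 (J = 2 - 1*(-3)**3 = 2 - 1*(-27) = 2 + 27 = 29)
a(-1, p(1))*J + S = -9*29 - 49 = -261 - 49 = -310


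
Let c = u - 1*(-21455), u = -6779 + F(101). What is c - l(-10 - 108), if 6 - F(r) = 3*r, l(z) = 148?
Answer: 14231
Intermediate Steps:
F(r) = 6 - 3*r
u = -7076 (u = -6779 + (6 - 3*101) = -6779 + (6 - 303) = -6779 - 297 = -7076)
c = 14379 (c = -7076 - 1*(-21455) = -7076 + 21455 = 14379)
c - l(-10 - 108) = 14379 - 1*148 = 14379 - 148 = 14231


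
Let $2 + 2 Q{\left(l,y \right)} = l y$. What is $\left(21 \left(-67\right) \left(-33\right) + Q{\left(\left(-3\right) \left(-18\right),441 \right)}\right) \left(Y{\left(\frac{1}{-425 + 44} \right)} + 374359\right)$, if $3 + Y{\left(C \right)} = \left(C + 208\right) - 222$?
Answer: $\frac{8320273847437}{381} \approx 2.1838 \cdot 10^{10}$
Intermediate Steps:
$Y{\left(C \right)} = -17 + C$ ($Y{\left(C \right)} = -3 + \left(\left(C + 208\right) - 222\right) = -3 + \left(\left(208 + C\right) - 222\right) = -3 + \left(-14 + C\right) = -17 + C$)
$Q{\left(l,y \right)} = -1 + \frac{l y}{2}$
$\left(21 \left(-67\right) \left(-33\right) + Q{\left(\left(-3\right) \left(-18\right),441 \right)}\right) \left(Y{\left(\frac{1}{-425 + 44} \right)} + 374359\right) = \left(21 \left(-67\right) \left(-33\right) - \left(1 - \frac{1}{2} \left(\left(-3\right) \left(-18\right)\right) 441\right)\right) \left(\left(-17 + \frac{1}{-425 + 44}\right) + 374359\right) = \left(\left(-1407\right) \left(-33\right) - \left(1 - 11907\right)\right) \left(\left(-17 + \frac{1}{-381}\right) + 374359\right) = \left(46431 + \left(-1 + 11907\right)\right) \left(\left(-17 - \frac{1}{381}\right) + 374359\right) = \left(46431 + 11906\right) \left(- \frac{6478}{381} + 374359\right) = 58337 \cdot \frac{142624301}{381} = \frac{8320273847437}{381}$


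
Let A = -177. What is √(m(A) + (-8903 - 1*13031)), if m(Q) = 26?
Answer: 2*I*√5477 ≈ 148.01*I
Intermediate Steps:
√(m(A) + (-8903 - 1*13031)) = √(26 + (-8903 - 1*13031)) = √(26 + (-8903 - 13031)) = √(26 - 21934) = √(-21908) = 2*I*√5477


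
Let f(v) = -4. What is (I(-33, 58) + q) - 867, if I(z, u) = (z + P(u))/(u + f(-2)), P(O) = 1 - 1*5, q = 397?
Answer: -25417/54 ≈ -470.69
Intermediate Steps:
P(O) = -4 (P(O) = 1 - 5 = -4)
I(z, u) = (-4 + z)/(-4 + u) (I(z, u) = (z - 4)/(u - 4) = (-4 + z)/(-4 + u))
(I(-33, 58) + q) - 867 = ((-4 - 33)/(-4 + 58) + 397) - 867 = (-37/54 + 397) - 867 = 21401/54 - 867 = -25417/54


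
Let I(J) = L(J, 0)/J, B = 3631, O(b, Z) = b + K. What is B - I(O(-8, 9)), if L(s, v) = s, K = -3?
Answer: 3630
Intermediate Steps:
O(b, Z) = -3 + b (O(b, Z) = b - 3 = -3 + b)
I(J) = 1 (I(J) = J/J = 1)
B - I(O(-8, 9)) = 3631 - 1*1 = 3631 - 1 = 3630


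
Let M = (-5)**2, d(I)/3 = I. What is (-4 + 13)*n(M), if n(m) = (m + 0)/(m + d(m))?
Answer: 9/4 ≈ 2.2500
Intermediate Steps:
d(I) = 3*I
M = 25
n(m) = 1/4 (n(m) = (m + 0)/(m + 3*m) = m/((4*m)) = m*(1/(4*m)) = 1/4)
(-4 + 13)*n(M) = (-4 + 13)*(1/4) = 9*(1/4) = 9/4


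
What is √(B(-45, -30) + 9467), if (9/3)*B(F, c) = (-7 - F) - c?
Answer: 7*√1743/3 ≈ 97.415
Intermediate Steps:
B(F, c) = -7/3 - F/3 - c/3 (B(F, c) = ((-7 - F) - c)/3 = (-7 - F - c)/3 = -7/3 - F/3 - c/3)
√(B(-45, -30) + 9467) = √((-7/3 - ⅓*(-45) - ⅓*(-30)) + 9467) = √((-7/3 + 15 + 10) + 9467) = √(68/3 + 9467) = √(28469/3) = 7*√1743/3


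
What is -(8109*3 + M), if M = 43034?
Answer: -67361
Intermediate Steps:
-(8109*3 + M) = -(8109*3 + 43034) = -(24327 + 43034) = -1*67361 = -67361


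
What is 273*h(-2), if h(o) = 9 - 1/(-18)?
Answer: 14833/6 ≈ 2472.2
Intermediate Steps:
h(o) = 163/18 (h(o) = 9 - 1*(-1/18) = 9 + 1/18 = 163/18)
273*h(-2) = 273*(163/18) = 14833/6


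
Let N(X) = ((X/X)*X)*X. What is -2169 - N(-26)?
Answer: -2845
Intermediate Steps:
N(X) = X**2 (N(X) = (1*X)*X = X*X = X**2)
-2169 - N(-26) = -2169 - 1*(-26)**2 = -2169 - 1*676 = -2169 - 676 = -2845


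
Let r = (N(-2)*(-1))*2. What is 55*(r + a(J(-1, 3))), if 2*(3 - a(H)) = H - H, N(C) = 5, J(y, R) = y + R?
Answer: -385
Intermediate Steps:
J(y, R) = R + y
r = -10 (r = (5*(-1))*2 = -5*2 = -10)
a(H) = 3 (a(H) = 3 - (H - H)/2 = 3 - ½*0 = 3 + 0 = 3)
55*(r + a(J(-1, 3))) = 55*(-10 + 3) = 55*(-7) = -385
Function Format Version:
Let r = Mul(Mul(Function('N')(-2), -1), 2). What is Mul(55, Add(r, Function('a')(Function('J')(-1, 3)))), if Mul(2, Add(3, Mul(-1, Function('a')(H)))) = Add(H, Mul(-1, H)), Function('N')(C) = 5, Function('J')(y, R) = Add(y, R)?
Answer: -385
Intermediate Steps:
Function('J')(y, R) = Add(R, y)
r = -10 (r = Mul(Mul(5, -1), 2) = Mul(-5, 2) = -10)
Function('a')(H) = 3 (Function('a')(H) = Add(3, Mul(Rational(-1, 2), Add(H, Mul(-1, H)))) = Add(3, Mul(Rational(-1, 2), 0)) = Add(3, 0) = 3)
Mul(55, Add(r, Function('a')(Function('J')(-1, 3)))) = Mul(55, Add(-10, 3)) = Mul(55, -7) = -385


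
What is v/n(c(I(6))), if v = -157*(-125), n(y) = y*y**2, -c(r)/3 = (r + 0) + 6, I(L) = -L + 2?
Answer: -19625/216 ≈ -90.856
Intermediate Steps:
I(L) = 2 - L
c(r) = -18 - 3*r (c(r) = -3*((r + 0) + 6) = -3*(r + 6) = -3*(6 + r) = -18 - 3*r)
n(y) = y**3
v = 19625
v/n(c(I(6))) = 19625/((-18 - 3*(2 - 1*6))**3) = 19625/((-18 - 3*(2 - 6))**3) = 19625/((-18 - 3*(-4))**3) = 19625/((-18 + 12)**3) = 19625/((-6)**3) = 19625/(-216) = 19625*(-1/216) = -19625/216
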